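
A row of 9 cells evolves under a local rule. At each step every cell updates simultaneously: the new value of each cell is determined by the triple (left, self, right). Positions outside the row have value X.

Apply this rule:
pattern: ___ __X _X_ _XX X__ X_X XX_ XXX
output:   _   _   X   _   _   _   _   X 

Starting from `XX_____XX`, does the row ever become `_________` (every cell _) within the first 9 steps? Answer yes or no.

yes

step 1: X_______X
step 2: _________
all cells are _ at step 2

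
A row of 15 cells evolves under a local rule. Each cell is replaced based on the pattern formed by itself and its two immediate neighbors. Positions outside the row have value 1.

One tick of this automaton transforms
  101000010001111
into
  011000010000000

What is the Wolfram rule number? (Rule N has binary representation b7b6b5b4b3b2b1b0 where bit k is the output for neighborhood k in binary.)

position 12: 111 → 0  (bit 7 = 0)
position 0: 110 → 0  (bit 6 = 0)
position 1: 101 → 1  (bit 5 = 1)
position 3: 100 → 0  (bit 4 = 0)
position 11: 011 → 0  (bit 3 = 0)
position 2: 010 → 1  (bit 2 = 1)
position 6: 001 → 0  (bit 1 = 0)
position 4: 000 → 0  (bit 0 = 0)
bits b7..b0 = 00100100 = 36

36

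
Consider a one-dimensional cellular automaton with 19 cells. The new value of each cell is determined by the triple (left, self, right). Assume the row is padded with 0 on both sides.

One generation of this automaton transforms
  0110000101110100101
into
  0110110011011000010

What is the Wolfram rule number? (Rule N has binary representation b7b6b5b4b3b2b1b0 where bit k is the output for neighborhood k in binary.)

position 10: 111 → 0  (bit 7 = 0)
position 2: 110 → 1  (bit 6 = 1)
position 8: 101 → 1  (bit 5 = 1)
position 3: 100 → 0  (bit 4 = 0)
position 1: 011 → 1  (bit 3 = 1)
position 7: 010 → 0  (bit 2 = 0)
position 0: 001 → 0  (bit 1 = 0)
position 4: 000 → 1  (bit 0 = 1)
bits b7..b0 = 01101001 = 105

105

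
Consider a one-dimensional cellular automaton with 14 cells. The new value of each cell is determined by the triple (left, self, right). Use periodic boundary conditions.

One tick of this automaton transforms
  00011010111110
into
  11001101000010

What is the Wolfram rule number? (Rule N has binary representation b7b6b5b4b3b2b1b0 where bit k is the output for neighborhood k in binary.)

97

position 9: 111 → 0  (bit 7 = 0)
position 4: 110 → 1  (bit 6 = 1)
position 5: 101 → 1  (bit 5 = 1)
position 13: 100 → 0  (bit 4 = 0)
position 3: 011 → 0  (bit 3 = 0)
position 6: 010 → 0  (bit 2 = 0)
position 2: 001 → 0  (bit 1 = 0)
position 0: 000 → 1  (bit 0 = 1)
bits b7..b0 = 01100001 = 97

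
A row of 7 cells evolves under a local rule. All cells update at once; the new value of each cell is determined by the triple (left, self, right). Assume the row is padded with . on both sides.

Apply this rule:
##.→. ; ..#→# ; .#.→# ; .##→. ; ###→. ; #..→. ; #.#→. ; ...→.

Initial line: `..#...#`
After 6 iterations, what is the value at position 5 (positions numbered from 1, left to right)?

.##..##
#...#..
#..##..
#.#....
#.#....  (fixed point — unchanged through iteration 6)
position 5 holds .

.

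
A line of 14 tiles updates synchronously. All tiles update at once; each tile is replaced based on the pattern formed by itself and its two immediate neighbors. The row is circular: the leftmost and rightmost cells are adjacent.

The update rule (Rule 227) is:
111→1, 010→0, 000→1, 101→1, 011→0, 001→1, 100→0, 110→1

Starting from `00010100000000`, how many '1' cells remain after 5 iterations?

iteration 1: 11101001111111
iteration 2: 11110010111111
iteration 3: 11110101011111
iteration 4: 11111010101111
iteration 5: 11111101010111
count of 1: 11

11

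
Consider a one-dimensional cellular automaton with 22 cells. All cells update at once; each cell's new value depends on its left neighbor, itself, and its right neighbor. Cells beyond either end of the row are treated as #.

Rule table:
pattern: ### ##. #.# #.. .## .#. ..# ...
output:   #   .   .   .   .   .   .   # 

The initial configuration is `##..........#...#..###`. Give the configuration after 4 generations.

......##..###......##.

generation 1: #..########...#.....##
generation 2: ....######..#...###..#
generation 3: .##..####.....#..#....
generation 4: ......##..###......##.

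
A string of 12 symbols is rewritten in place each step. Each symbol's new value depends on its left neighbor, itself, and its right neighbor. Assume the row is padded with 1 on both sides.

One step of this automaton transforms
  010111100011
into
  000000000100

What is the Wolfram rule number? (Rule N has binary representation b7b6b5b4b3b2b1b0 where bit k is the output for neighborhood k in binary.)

2

position 4: 111 → 0  (bit 7 = 0)
position 6: 110 → 0  (bit 6 = 0)
position 0: 101 → 0  (bit 5 = 0)
position 7: 100 → 0  (bit 4 = 0)
position 3: 011 → 0  (bit 3 = 0)
position 1: 010 → 0  (bit 2 = 0)
position 9: 001 → 1  (bit 1 = 1)
position 8: 000 → 0  (bit 0 = 0)
bits b7..b0 = 00000010 = 2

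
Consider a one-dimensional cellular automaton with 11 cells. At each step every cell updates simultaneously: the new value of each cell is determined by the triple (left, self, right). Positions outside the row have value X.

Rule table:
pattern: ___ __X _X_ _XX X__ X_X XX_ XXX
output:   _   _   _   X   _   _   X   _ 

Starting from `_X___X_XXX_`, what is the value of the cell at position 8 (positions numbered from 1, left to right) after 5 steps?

_______X_X_
___________
___________  (fixed point — unchanged through step 5)
position 8 holds _

_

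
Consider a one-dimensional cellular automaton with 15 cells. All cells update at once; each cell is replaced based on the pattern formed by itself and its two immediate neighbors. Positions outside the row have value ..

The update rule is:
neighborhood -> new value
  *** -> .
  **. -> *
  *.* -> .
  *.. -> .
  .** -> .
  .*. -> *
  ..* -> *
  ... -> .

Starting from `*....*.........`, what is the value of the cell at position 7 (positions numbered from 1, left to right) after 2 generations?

.

*...**.........
*..*.*.........
position 7 holds .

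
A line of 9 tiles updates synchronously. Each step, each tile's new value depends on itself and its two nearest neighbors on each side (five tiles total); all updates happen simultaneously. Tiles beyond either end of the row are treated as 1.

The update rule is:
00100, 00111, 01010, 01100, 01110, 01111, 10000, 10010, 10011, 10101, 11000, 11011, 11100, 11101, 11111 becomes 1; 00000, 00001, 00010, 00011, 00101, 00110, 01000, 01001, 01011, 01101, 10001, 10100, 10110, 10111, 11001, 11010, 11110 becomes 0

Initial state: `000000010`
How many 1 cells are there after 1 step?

2

110000000
count of 1: 2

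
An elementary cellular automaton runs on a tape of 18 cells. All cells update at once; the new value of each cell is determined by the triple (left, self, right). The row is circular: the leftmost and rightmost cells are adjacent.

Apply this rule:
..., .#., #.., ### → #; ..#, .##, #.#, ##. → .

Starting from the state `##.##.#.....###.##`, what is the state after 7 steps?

.....#######.#.###

step 1: #.....#####..#...#
step 2: .####..###.#.###..
step 3: ..##.#..#..#..#.##
step 4: #....##.##.##.#...
step 5: ####..........###.
step 6: .##.#########..#..
step 7: .....#######.#.###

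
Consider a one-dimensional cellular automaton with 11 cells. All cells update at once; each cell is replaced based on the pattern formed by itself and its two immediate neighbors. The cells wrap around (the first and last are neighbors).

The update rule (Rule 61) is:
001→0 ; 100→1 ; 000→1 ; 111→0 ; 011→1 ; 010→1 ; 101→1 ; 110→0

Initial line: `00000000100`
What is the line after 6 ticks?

11111110111
00000001100
11111101011
00000011110
11111010001
00000111101

00000111101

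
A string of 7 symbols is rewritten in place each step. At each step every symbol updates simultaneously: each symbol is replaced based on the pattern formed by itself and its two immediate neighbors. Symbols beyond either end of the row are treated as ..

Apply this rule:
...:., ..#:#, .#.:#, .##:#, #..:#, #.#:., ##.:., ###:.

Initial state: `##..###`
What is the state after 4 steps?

#.#....

#.###..
#.#..#.
#.#####
#.#....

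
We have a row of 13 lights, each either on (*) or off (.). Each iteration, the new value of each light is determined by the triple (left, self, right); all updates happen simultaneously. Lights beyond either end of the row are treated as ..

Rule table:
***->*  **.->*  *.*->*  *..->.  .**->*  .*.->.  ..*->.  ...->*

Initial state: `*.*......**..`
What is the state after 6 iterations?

************.

.*..****.**.*
....********.
***.********.
************.
************.  (fixed point — unchanged through iteration 6)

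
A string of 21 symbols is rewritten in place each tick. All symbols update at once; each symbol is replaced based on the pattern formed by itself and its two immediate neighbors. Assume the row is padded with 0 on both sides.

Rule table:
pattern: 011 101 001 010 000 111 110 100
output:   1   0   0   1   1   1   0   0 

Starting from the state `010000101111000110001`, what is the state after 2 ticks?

010100101100010100101

010110101110010100101
010100101100010100101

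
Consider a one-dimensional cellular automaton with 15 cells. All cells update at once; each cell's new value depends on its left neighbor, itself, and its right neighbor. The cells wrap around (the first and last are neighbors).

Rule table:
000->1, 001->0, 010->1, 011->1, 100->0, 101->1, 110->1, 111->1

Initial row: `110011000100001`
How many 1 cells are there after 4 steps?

110011010101101
110011111111111
110011111111111  (fixed point — unchanged through step 4)
count of 1: 13

13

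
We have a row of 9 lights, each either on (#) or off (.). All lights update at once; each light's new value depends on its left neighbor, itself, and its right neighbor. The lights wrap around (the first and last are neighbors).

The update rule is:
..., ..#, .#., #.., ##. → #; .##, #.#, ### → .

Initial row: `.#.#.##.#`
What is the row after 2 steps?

.#.#..#.#
.#.####.#

.#.####.#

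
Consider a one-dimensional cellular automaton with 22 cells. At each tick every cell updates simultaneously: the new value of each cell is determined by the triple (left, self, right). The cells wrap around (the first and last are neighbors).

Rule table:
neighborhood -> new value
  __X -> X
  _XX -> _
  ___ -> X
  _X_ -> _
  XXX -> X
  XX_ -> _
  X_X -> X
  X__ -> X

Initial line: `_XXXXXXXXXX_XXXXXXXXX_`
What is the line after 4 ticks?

tick 1: X_XXXXXXXX_X_XXXXXXX_X
tick 2: _X_XXXXXX_X_X_XXXXX_X_
tick 3: X_X_XXXX_X_X_X_XXX_X_X
tick 4: _X_X_XX_X_X_X_X_X_X_X_

_X_X_XX_X_X_X_X_X_X_X_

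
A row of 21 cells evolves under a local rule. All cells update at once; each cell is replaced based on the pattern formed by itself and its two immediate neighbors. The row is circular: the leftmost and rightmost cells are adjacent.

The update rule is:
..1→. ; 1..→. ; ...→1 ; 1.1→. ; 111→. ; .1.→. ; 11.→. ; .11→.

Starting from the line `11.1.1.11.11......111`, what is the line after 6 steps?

step 1: .............1111....
step 2: 111111111111......111
step 3: .............1111....  (repeats step 1; period 2)
step 6: 111111111111......111

111111111111......111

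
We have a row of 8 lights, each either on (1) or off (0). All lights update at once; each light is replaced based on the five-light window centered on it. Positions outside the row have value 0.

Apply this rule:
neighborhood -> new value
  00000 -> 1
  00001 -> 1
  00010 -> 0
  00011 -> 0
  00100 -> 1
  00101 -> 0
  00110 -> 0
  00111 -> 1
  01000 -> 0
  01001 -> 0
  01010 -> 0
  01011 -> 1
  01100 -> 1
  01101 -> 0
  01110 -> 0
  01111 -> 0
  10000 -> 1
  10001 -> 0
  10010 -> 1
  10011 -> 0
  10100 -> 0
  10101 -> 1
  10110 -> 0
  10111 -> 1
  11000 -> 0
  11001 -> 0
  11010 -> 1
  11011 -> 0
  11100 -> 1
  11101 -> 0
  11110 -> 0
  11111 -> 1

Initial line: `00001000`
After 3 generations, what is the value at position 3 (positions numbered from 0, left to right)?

11101011
10011101
10010010
position 3 holds 1

1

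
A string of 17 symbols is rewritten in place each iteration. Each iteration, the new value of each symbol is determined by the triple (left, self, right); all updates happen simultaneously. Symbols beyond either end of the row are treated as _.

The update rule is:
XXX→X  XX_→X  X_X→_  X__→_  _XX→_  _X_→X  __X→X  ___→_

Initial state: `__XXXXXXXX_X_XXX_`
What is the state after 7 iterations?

_X_X_X_X_X_X_X_X_

iteration 1: _X_XXXXXXX_X__XX_
iteration 2: XX__XXXXXX_X_X_X_
iteration 3: _X_X_XXXXX_X_X_X_
iteration 4: XX_X__XXXX_X_X_X_
iteration 5: _X_X_X_XXX_X_X_X_
iteration 6: XX_X_X__XX_X_X_X_
iteration 7: _X_X_X_X_X_X_X_X_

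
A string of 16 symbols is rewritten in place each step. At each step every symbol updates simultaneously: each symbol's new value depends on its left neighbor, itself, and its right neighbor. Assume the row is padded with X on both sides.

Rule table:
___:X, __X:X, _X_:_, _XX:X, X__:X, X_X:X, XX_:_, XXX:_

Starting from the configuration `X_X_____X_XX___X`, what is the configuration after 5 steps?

__XX_XXXXX_XX_XX

step 1: _X_XXXXX_XX_XXXX
step 2: X_XX____XX_XX___
step 3: _XX_XXXXX_XX_XXX
step 4: XX_XX____XX_XX__
step 5: __XX_XXXXX_XX_XX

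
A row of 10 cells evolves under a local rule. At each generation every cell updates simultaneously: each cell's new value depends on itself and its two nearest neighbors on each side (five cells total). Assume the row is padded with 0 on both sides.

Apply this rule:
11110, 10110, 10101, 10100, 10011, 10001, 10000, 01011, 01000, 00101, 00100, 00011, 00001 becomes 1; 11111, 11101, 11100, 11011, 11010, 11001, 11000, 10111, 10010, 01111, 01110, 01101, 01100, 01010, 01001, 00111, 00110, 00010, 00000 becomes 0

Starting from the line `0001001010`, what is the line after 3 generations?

0101001011
0101001110
0101010000

0101010000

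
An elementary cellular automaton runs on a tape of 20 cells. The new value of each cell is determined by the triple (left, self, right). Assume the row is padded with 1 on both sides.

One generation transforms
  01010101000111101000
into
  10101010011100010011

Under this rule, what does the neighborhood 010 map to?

At position 1 the neighborhood is 010; the next row has 0 there.

0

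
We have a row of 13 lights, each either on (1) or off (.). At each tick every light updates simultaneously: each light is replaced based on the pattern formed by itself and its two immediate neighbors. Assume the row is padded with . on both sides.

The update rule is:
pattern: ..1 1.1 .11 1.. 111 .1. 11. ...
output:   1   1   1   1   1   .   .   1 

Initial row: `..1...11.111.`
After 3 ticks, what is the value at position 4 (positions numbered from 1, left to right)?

11.1111.111.1
1.1111.111.1.
.1111.111.1.1
position 4 holds 1

1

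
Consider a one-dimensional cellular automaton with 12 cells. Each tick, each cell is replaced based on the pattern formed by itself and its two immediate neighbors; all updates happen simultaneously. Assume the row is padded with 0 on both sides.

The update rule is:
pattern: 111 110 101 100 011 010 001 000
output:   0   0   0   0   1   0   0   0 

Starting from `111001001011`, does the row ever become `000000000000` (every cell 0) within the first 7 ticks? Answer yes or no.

100000000010
000000000000
all cells are 0 at tick 2

yes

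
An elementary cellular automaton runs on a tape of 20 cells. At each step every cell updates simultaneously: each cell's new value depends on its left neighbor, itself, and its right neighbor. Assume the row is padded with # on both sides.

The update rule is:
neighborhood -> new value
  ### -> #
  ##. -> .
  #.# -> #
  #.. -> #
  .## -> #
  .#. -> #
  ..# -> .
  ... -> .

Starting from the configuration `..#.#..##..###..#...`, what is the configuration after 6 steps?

#.######.####.######

#.####.#.#.##.#.##..
.####.######.####.#.
####.######.####.###
###.######.####.####
##.######.####.#####
#.######.####.######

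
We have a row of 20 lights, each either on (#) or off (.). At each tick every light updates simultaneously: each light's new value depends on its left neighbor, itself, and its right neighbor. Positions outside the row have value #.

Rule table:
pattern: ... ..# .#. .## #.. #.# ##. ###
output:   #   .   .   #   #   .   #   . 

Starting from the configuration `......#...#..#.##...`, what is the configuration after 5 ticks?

#...####.##.#.##.##.

tick 1: #####..##..#...####.
tick 2: ....##.###..##.#..#.
tick 3: ###.##.#.##.##..#...
tick 4: ..#.##...##.###..##.
tick 5: #...####.##.#.##.##.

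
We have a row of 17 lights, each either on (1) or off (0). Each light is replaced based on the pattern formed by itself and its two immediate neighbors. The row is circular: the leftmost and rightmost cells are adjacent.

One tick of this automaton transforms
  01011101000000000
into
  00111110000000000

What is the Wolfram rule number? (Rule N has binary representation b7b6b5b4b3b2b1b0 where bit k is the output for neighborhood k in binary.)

position 4: 111 → 1  (bit 7 = 1)
position 5: 110 → 1  (bit 6 = 1)
position 2: 101 → 1  (bit 5 = 1)
position 8: 100 → 0  (bit 4 = 0)
position 3: 011 → 1  (bit 3 = 1)
position 1: 010 → 0  (bit 2 = 0)
position 0: 001 → 0  (bit 1 = 0)
position 9: 000 → 0  (bit 0 = 0)
bits b7..b0 = 11101000 = 232

232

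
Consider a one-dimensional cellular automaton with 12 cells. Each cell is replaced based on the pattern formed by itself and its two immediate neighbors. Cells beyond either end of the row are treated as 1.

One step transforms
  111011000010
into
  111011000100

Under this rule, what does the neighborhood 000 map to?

0

At position 7 the neighborhood is 000; the next row has 0 there.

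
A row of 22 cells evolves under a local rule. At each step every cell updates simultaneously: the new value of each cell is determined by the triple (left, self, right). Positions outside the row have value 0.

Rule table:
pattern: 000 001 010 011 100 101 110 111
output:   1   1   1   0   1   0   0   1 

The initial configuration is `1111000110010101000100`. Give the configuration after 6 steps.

0110111001110101111111
1000010110100100111110
1111110000111111011101
0111101111011110001001
1011000110001101111111
1000111001110000111110

1000111001110000111110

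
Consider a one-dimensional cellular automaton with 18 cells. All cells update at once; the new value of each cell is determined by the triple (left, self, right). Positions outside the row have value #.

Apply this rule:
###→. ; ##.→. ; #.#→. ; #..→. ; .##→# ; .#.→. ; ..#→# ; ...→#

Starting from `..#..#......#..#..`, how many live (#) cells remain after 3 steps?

.#..#..#####..#..#
...#..##.....#..##
.##..##..####..##.
count of #: 10

10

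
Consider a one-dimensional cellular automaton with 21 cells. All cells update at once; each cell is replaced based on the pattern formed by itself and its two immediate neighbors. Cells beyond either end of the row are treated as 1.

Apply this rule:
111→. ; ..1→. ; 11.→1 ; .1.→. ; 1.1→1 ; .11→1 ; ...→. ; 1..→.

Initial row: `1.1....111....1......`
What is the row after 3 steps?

11.....1.1...........
.1......1............
1....................

1....................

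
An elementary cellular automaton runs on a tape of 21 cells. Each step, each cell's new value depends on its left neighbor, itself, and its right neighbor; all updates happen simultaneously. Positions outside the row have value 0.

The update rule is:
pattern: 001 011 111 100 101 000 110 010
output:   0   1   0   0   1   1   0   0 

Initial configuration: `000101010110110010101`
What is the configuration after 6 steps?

110010101101100001010
100001011011001100100
001100110110001000001
101000101100100011100
010010011000001010001
000000010011100100100

000000010011100100100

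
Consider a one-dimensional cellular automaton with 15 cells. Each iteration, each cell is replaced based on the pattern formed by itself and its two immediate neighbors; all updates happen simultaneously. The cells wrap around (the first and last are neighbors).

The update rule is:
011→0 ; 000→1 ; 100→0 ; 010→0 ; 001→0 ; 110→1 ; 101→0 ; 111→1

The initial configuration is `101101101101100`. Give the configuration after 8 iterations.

000100100100100
110000000000001
110111111111100
010011111111100
000001111111101
011100111111100
001100011111101
000101001111100

000101001111100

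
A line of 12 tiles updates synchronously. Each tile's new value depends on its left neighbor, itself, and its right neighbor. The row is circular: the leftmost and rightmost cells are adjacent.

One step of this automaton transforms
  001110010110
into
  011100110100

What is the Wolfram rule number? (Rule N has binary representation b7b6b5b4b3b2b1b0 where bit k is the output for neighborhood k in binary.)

position 3: 111 → 1  (bit 7 = 1)
position 4: 110 → 0  (bit 6 = 0)
position 8: 101 → 0  (bit 5 = 0)
position 5: 100 → 0  (bit 4 = 0)
position 2: 011 → 1  (bit 3 = 1)
position 7: 010 → 1  (bit 2 = 1)
position 1: 001 → 1  (bit 1 = 1)
position 0: 000 → 0  (bit 0 = 0)
bits b7..b0 = 10001110 = 142

142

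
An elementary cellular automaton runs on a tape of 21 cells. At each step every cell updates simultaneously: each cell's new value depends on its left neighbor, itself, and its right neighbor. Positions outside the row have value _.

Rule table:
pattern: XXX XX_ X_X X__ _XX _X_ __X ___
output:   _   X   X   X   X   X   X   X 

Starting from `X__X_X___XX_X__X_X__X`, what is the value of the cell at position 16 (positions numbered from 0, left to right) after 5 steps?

X

step 1: XXXXXXXXXXXXXXXXXXXXX
step 2: X___________________X
step 3: XXXXXXXXXXXXXXXXXXXXX  (repeats step 1; period 2)
step 5: XXXXXXXXXXXXXXXXXXXXX
position 16 holds X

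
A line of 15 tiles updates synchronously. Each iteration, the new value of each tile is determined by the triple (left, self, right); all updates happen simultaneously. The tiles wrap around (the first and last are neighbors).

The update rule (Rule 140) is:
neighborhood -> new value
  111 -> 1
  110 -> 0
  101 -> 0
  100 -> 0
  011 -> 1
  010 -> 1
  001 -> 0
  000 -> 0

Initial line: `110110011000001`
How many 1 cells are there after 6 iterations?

iteration 1: 100100010000001
iteration 2: 000100010000001
iteration 3: 000100010000001  (fixed point — unchanged through iteration 6)
count of 1: 3

3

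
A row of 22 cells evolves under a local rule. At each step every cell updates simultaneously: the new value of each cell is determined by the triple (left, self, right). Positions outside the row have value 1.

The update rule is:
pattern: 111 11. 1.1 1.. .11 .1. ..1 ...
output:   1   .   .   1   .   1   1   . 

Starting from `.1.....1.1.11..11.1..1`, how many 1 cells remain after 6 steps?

11

.11...11.1...11...111.
...1.1...11.1..1.1.1..
1.11.11.1...1111.1.111
........11.1.11..1..11
1......1...1...11111.1
.1....111.111.1.111...
count of 1: 11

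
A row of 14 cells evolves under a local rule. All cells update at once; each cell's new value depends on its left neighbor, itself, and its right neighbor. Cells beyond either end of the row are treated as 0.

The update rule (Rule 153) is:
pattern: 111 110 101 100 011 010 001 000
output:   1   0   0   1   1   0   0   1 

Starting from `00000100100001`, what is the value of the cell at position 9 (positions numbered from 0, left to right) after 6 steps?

1

11110010011100
11101001011011
11000100010010
10110011001001
00101010100100
10000000010011
position 9 holds 1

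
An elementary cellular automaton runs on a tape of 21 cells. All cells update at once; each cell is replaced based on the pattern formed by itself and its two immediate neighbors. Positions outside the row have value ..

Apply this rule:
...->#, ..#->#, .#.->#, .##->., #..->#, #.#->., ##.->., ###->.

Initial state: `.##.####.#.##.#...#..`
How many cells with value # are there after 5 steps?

7

#........#....#######
##############.......
..............#######
##############.......  (repeats step 2; period 2)
step 5: ..............#######
count of #: 7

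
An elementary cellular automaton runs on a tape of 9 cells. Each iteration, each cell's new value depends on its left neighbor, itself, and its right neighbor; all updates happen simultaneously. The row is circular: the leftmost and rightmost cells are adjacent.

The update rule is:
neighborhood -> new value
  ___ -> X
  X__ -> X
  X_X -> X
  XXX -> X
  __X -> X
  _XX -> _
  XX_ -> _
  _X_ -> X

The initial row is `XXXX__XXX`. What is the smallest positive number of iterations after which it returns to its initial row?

6

iteration 1: XXX_XX_XX
iteration 2: XX_X__X_X
iteration 3: X_XXXXXX_
iteration 4: XX_XXXX_X
iteration 5: X_X_XX_X_
iteration 6: XXXX__XXX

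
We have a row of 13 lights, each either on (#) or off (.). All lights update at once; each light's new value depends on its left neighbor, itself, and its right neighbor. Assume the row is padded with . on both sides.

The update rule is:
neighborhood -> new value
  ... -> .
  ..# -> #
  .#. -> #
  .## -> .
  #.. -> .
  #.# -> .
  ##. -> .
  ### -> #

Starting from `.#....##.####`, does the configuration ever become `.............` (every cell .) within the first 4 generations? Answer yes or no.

no

generation 1: ##...#....##.
generation 2: ....##...#...
generation 3: ...#....##...
generation 4: ..##...#.....
generation 4 is ..##...#....., still not uniform .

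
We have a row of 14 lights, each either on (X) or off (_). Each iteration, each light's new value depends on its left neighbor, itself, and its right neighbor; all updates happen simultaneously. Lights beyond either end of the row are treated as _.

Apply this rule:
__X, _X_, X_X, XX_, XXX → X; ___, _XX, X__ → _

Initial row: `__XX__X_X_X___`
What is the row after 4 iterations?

X_XXXXX_XXX___

_X_X_XXXXXX___
XXXXX_XXXXX___
_XXXXX_XXXX___
X_XXXXX_XXX___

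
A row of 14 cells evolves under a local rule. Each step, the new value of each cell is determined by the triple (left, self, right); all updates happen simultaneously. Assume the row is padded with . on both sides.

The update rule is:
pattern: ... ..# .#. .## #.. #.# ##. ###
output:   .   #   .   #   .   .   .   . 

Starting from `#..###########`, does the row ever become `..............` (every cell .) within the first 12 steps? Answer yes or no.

yes

..##..........
.##...........
##............
#.............
..............
all cells are . at step 5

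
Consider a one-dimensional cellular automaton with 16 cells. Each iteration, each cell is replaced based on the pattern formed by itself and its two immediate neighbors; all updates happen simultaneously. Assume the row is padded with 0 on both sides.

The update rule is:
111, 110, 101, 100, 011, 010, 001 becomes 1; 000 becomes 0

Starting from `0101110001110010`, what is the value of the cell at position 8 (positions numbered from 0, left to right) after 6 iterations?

1

1111111011111111
1111111111111111
1111111111111111  (fixed point — unchanged through iteration 6)
position 8 holds 1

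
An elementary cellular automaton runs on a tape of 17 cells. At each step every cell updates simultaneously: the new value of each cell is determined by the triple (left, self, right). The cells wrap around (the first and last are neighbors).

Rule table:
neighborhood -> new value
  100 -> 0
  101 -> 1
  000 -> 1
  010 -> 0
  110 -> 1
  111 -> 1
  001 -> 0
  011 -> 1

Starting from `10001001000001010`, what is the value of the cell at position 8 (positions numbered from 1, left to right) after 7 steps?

1

00100000011100101
00001111011100010
11101111111101000
11111111111110010
11111111111110001
11111111111110101
11111111111111011
position 8 holds 1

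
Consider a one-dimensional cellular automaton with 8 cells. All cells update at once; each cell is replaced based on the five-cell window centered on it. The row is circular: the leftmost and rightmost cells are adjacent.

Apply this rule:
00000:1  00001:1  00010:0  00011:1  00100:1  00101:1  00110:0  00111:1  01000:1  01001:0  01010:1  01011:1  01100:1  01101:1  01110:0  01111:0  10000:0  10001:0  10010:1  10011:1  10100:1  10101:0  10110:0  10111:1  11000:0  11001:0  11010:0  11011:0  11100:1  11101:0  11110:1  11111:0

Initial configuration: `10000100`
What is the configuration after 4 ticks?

01110101

tick 1: 11010101
tick 2: 00001011
tick 3: 00101101
tick 4: 01110101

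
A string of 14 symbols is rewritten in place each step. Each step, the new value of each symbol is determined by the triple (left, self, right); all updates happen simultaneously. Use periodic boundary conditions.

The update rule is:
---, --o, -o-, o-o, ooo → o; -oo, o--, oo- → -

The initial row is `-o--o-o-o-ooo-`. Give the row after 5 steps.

step 1: oo-ooooooo-o--
step 2: --o-ooooo-oo-o
step 3: -ooo-ooo-o--oo
step 4: o-o-o-o-oo-o--
step 5: oooooooo--oo-o

oooooooo--oo-o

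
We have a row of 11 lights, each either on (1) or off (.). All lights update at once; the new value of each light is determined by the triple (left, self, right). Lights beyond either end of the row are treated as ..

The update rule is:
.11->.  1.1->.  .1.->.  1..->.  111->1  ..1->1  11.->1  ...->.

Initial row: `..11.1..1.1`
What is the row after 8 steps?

1..........

step 1: .1.1...1...
step 2: 1.....1....
step 3: .....1.....
step 4: ....1......
step 5: ...1.......
step 6: ..1........
step 7: .1.........
step 8: 1..........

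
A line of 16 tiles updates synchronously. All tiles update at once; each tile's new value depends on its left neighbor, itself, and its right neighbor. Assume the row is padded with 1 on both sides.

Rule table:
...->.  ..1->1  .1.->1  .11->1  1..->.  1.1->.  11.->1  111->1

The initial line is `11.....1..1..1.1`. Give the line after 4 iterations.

11.11111.11.11.1

11....11.11.11.1
11...111.11.11.1
11..1111.11.11.1
11.11111.11.11.1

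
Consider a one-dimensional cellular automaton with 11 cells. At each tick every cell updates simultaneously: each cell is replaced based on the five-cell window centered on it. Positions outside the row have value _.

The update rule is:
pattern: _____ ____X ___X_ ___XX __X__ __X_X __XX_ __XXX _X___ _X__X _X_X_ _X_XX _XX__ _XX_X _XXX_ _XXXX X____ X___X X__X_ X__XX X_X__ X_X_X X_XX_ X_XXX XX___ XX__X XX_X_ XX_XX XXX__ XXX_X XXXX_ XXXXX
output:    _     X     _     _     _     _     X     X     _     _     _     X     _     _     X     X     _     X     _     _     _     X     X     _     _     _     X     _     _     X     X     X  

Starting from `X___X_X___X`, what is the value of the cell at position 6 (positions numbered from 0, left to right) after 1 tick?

__X_____X__
position 6 holds _

_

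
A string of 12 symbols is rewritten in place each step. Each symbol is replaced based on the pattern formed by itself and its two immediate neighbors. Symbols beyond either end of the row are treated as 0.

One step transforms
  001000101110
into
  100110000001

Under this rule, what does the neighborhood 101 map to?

0

At position 7 the neighborhood is 101; the next row has 0 there.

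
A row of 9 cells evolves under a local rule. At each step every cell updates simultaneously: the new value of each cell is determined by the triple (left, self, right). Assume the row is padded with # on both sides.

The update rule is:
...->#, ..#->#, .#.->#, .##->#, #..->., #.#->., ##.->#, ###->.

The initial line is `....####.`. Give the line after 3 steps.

.#.##.##.

step 1: .####..#.
step 2: .#..#.##.
step 3: .#.##.##.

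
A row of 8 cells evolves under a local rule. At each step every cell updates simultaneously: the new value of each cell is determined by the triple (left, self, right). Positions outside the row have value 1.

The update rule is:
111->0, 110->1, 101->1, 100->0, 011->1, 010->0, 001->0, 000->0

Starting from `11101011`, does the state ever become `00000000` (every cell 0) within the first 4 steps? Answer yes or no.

yes

00110110
00111111
00100000
00000000
all cells are 0 at step 4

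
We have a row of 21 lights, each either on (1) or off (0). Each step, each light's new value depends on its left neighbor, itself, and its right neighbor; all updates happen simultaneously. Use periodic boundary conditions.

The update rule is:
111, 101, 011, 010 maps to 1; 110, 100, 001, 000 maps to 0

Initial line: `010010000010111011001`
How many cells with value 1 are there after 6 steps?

4

step 1: 110010000011110110001
step 2: 100010000011101100001
step 3: 000010000011011000001
step 4: 000010000010110000001
step 5: 000010000011100000001
step 6: 000010000011000000001
count of 1: 4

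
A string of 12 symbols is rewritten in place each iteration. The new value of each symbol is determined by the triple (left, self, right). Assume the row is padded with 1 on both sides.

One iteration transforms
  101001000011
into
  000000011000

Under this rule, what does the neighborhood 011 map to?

0

At position 10 the neighborhood is 011; the next row has 0 there.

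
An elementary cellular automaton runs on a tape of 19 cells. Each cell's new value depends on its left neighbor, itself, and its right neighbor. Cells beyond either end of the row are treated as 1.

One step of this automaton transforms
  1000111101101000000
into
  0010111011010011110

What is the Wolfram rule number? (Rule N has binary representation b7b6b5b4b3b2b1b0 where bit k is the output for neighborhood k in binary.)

169

position 5: 111 → 1  (bit 7 = 1)
position 0: 110 → 0  (bit 6 = 0)
position 8: 101 → 1  (bit 5 = 1)
position 1: 100 → 0  (bit 4 = 0)
position 4: 011 → 1  (bit 3 = 1)
position 12: 010 → 0  (bit 2 = 0)
position 3: 001 → 0  (bit 1 = 0)
position 2: 000 → 1  (bit 0 = 1)
bits b7..b0 = 10101001 = 169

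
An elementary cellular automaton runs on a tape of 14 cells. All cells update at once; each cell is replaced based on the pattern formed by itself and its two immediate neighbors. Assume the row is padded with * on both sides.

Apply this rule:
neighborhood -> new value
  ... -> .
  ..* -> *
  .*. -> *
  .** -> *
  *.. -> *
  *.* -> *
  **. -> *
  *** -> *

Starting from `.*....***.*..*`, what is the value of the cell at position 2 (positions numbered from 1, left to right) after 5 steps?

*

***..*********
**************
**************  (fixed point — unchanged through step 5)
position 2 holds *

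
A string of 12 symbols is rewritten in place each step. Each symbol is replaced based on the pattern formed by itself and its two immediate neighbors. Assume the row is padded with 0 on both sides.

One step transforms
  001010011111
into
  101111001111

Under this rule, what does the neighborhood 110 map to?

At position 11 the neighborhood is 110; the next row has 1 there.

1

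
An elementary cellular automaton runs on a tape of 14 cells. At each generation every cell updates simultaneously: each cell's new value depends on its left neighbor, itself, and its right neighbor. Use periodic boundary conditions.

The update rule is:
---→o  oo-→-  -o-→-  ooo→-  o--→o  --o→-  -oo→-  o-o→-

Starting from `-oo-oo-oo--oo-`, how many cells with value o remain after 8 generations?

10

---------o---o
oooooooo--oo--
--------o---o-
ooooooo--oo--o
-------o---o--
oooooo--oo--oo
------o---o---
ooooo--oo--ooo
count of o: 10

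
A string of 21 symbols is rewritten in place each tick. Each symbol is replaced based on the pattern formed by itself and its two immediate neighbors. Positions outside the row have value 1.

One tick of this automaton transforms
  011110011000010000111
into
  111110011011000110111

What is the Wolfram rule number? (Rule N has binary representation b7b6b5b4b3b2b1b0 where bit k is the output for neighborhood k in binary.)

position 2: 111 → 1  (bit 7 = 1)
position 4: 110 → 1  (bit 6 = 1)
position 0: 101 → 1  (bit 5 = 1)
position 5: 100 → 0  (bit 4 = 0)
position 1: 011 → 1  (bit 3 = 1)
position 13: 010 → 0  (bit 2 = 0)
position 6: 001 → 0  (bit 1 = 0)
position 10: 000 → 1  (bit 0 = 1)
bits b7..b0 = 11101001 = 233

233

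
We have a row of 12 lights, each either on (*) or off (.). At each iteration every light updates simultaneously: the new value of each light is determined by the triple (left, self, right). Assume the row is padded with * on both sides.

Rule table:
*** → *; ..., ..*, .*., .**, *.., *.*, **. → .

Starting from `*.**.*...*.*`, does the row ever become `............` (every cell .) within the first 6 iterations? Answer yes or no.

............
all cells are . at iteration 1

yes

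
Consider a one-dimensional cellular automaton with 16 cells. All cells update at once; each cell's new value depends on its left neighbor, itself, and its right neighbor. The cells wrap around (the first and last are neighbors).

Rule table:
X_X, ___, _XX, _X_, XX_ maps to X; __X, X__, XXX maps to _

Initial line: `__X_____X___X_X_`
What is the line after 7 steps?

X_X_XXX_X_X_XXX_
XXXXX_XXXXXXX_XX
____XXX_____XXX_
XXX_X_X_XXX_X_X_
X_XXXXXXX_XXXXXX
XXX_____XXX_____
X_X_XXX_X_X_XXX_

X_X_XXX_X_X_XXX_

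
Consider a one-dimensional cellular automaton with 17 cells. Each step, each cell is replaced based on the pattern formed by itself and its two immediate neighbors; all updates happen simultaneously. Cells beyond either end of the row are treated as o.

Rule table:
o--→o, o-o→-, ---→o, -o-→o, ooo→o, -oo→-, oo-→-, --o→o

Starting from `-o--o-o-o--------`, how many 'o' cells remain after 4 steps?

12

-oooo-o-ooooooooo
--oo--o--oooooooo
oo--ooooo-ooooooo
o-oo-ooo---oooooo
count of o: 12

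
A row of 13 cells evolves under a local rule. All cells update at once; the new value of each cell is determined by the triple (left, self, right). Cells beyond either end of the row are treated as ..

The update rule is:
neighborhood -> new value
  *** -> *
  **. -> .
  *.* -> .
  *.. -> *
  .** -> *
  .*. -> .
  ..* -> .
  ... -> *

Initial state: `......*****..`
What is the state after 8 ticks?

*****.****.**
****..***..*.
***.*.**.*..*
**....*...*..
*.***..**..**
..**.*.*.*.*.
*.*.........*
...********..

...********..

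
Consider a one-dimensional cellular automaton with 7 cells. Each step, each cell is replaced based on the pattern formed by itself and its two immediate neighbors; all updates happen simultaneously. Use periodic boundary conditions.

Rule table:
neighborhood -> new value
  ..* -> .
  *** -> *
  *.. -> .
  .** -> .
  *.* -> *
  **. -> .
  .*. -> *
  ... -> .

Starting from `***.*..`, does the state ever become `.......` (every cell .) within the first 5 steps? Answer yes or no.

yes

.*.**..
.**....
.......
all cells are . at step 3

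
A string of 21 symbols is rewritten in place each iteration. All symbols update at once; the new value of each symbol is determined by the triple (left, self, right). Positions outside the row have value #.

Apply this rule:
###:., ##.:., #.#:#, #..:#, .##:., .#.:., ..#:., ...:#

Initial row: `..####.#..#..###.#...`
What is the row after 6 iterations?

.##..#..#..##..#..#..

iteration 1: #.....#.#..#....#.##.
iteration 2: .####..#.#..###..#..#
iteration 3: #....#..#.#....#..#..
iteration 4: .###..#..#.###..#..#.
iteration 5: #...#..#..#...#..#..#
iteration 6: .##..#..#..##..#..#..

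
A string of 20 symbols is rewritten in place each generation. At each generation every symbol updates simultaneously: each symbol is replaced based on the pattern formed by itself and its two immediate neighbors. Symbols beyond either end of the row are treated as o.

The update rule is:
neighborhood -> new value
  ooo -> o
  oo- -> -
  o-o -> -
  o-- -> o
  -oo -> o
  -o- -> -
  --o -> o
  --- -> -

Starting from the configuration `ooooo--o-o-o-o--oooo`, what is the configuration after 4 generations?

generation 1: oooo-oo-------oooooo
generation 2: ooo--o-o-----ooooooo
generation 3: oo-oo---o---oooooooo
generation 4: o--o-o-o-o-ooooooooo

o--o-o-o-o-ooooooooo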